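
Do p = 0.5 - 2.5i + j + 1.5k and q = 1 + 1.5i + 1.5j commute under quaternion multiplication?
No: pq = 2.75 - 4i + 4j - 3.75k ≠ 2.75 + 0.5i - 0.5j + 6.75k = qp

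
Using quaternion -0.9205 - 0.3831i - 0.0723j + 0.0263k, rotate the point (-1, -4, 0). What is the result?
(-1.403, -2.827, -2.653)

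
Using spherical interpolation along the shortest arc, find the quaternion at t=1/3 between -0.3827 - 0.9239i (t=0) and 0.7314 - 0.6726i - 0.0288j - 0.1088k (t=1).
0.0121 - 0.9988i - 0.0121j - 0.0459k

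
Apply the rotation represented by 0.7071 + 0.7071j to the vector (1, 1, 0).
(0, 1, -1)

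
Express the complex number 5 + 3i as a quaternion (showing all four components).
5 + 3i + 0j + 0k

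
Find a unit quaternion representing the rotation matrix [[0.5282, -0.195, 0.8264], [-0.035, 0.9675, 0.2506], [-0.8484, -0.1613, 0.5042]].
0.866 - 0.1189i + 0.4835j + 0.0462k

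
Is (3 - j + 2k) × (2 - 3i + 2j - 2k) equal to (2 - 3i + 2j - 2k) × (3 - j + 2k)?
No: pq = 12 - 11i - 2j - 5k ≠ 12 - 7i + 10j + k = qp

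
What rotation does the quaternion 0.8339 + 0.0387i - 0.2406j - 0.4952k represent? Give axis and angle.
axis = (0.0701, -0.4359, -0.8972), θ = 67°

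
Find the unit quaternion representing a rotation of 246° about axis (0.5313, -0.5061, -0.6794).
-0.5446 + 0.4456i - 0.4245j - 0.5698k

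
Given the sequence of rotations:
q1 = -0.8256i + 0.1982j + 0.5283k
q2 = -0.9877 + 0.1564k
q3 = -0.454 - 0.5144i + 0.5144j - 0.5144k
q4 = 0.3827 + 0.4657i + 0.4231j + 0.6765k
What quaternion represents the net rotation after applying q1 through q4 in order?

q2 · q1 = -0.0826 + 0.7844i - 0.3249j - 0.5218k
q3 · q2 · q1 = 0.3397 - 0.7492i - 0.5669j + 0.043k
q4 · q3 · q2 · q1 = 0.6897 + 0.2732i - 0.6001j + 0.2992k
0.6897 + 0.2732i - 0.6001j + 0.2992k


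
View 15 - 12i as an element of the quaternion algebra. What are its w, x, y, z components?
15 - 12i + 0j + 0k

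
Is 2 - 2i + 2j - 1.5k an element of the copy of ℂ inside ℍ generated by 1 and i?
No. The quaternion 2 - 2i + 2j - 1.5k has j-coefficient y = 2 and k-coefficient z = -1.5, not both zero, so it does not lie in the complex subalgebra spanned by 1 and i.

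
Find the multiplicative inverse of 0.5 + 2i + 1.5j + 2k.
0.0476 - 0.1905i - 0.1429j - 0.1905k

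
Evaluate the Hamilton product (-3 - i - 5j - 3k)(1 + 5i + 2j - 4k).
10i - 30j + 32k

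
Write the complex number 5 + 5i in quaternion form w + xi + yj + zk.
5 + 5i + 0j + 0k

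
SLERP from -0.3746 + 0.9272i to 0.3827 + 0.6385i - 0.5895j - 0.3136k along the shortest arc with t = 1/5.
-0.2303 + 0.9592i - 0.1447j - 0.077k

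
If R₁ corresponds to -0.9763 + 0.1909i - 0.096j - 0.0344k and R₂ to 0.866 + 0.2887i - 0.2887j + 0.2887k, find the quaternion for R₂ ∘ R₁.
-0.9184 - 0.0789i + 0.2638j - 0.2843k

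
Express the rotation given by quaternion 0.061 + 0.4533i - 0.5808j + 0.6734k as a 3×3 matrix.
[[-0.5816, -0.6087, 0.5396], [-0.4444, -0.3179, -0.8375], [0.6814, -0.7269, -0.0856]]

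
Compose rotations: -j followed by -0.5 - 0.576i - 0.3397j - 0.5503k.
-0.3397 - 0.5503i + 0.5j + 0.576k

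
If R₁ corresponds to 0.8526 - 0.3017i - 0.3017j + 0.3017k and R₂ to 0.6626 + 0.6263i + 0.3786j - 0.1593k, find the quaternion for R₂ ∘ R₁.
0.9162 + 0.4002i - 0.018j - 0.0106k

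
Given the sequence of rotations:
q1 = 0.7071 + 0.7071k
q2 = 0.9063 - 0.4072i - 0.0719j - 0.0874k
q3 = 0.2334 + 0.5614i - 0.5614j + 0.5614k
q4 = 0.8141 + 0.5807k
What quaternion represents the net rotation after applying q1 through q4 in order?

q2 · q1 = 0.7026 - 0.3388i + 0.2371j + 0.579k
q3 · q2 · q1 = 0.1622 - 0.1428i - 0.8544j + 0.4725k
q4 · q3 · q2 · q1 = -0.1423 + 0.3799i - 0.7785j + 0.4789k
-0.1423 + 0.3799i - 0.7785j + 0.4789k


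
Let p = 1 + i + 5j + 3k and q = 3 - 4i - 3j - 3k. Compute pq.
31 - 7i + 3j + 23k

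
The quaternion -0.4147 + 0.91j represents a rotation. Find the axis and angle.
axis = (0, 1, 0), θ = 229°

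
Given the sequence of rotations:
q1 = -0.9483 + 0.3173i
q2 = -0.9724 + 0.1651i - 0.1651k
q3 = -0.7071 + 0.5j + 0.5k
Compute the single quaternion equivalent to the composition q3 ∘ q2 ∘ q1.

q2 · q1 = 0.8697 - 0.4651i - 0.0524j + 0.1566k
q3 · q2 · q1 = -0.6671 + 0.4334i + 0.2394j + 0.5567k
-0.6671 + 0.4334i + 0.2394j + 0.5567k


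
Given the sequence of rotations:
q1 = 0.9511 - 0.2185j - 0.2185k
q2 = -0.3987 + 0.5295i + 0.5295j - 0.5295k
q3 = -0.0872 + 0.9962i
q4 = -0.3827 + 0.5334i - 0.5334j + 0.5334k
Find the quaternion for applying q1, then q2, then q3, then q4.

q2 · q1 = -0.3792 + 0.2722i + 0.7064j - 0.5322k
q3 · q2 · q1 = -0.2381 - 0.4015i + 0.4686j + 0.7501k
q4 · q3 · q2 · q1 = 0.1551 - 0.6234i - 0.6666j - 0.3783k
0.1551 - 0.6234i - 0.6666j - 0.3783k


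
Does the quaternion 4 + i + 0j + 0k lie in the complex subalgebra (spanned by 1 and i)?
Yes. The quaternion 4 + i has j- and k-coefficients y = z = 0, so it lies in the complex subalgebra spanned by 1 and i.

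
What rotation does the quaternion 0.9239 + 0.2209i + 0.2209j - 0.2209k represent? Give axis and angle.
axis = (√3/3, √3/3, -√3/3), θ = π/4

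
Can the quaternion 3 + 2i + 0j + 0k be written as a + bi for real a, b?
Yes. The quaternion 3 + 2i has j- and k-coefficients y = z = 0, so it lies in the complex subalgebra spanned by 1 and i.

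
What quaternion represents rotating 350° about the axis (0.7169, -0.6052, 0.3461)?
-0.9962 + 0.0625i - 0.0527j + 0.0302k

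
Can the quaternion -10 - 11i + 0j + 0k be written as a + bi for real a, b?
Yes. The quaternion -10 - 11i has j- and k-coefficients y = z = 0, so it lies in the complex subalgebra spanned by 1 and i.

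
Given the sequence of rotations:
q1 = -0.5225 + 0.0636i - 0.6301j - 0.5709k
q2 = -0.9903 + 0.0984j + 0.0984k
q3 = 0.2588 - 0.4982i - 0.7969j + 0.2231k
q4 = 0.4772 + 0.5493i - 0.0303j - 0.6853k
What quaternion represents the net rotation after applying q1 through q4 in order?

q2 · q1 = 0.6356 - 0.0572i + 0.5788j + 0.5077k
q3 · q2 · q1 = 0.484 - 0.8652i - 0.1165j - 0.0607k
q4 · q3 · q2 · q1 = 0.6611 - 0.225i + 0.556j - 0.4509k
0.6611 - 0.225i + 0.556j - 0.4509k


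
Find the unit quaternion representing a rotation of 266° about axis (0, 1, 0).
-0.682 + 0.7314j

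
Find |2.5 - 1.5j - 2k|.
3.536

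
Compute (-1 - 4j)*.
-1 + 4j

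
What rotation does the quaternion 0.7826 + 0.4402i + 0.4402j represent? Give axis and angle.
axis = (√2/2, √2/2, 0), θ = 77°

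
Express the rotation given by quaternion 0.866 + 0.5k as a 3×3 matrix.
[[0.5, -0.866, 0], [0.866, 0.5, 0], [0, 0, 1]]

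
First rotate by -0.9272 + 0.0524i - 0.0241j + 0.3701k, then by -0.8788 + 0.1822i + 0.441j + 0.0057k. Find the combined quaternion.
0.8138 - 0.0516i - 0.4548j - 0.358k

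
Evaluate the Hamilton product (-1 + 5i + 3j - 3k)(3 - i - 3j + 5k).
26 + 22i - 10j - 26k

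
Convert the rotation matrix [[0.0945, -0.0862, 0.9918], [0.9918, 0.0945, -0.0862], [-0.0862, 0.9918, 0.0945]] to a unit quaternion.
0.5665 + 0.4758i + 0.4758j + 0.4758k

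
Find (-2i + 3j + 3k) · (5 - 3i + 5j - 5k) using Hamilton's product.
-6 - 40i - 4j + 14k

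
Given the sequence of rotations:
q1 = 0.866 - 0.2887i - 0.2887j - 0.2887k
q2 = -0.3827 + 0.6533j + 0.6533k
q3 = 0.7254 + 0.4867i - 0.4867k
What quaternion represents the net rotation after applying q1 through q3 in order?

q2 · q1 = 0.0458 + 0.1105i + 0.4876j + 0.8649k
q3 · q2 · q1 = 0.4004 + 0.3398i - 0.121j + 0.8424k
0.4004 + 0.3398i - 0.121j + 0.8424k


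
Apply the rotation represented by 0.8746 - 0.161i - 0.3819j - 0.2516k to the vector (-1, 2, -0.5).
(0.838, 1.723, -1.256)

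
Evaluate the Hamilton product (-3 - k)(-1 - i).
3 + 3i + j + k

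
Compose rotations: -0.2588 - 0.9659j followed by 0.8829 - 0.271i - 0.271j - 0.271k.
-0.4903 - 0.1916i - 0.7827j + 0.3319k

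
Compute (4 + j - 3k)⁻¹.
0.1538 - 0.0385j + 0.1154k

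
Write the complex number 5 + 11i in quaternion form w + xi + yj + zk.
5 + 11i + 0j + 0k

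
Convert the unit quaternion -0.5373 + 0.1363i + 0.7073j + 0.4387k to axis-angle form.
axis = (0.1616, 0.8386, 0.5202), θ = 245°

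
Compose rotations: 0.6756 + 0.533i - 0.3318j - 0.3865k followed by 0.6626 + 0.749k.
0.7371 + 0.6017i + 0.1794j + 0.2499k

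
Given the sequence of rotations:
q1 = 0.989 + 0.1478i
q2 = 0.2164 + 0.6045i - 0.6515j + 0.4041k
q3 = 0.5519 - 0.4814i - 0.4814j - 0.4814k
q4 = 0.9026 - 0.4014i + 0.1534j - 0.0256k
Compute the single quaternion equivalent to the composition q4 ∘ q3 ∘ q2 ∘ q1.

q2 · q1 = 0.1247 + 0.6298i - 0.5846j + 0.4959k
q3 · q2 · q1 = 0.3293 - 0.2326i - 0.4471j + 0.7983k
q4 · q3 · q2 · q1 = 0.2929 - 0.2311i - 0.0266j + 0.9273k
0.2929 - 0.2311i - 0.0266j + 0.9273k


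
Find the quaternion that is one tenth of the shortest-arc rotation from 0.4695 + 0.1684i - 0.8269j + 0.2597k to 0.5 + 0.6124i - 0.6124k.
0.5236 + 0.2488i - 0.7981j + 0.1643k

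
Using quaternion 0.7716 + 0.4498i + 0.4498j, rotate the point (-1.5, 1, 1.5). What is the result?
(0.553, -1.053, 2.021)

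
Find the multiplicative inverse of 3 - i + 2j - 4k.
0.1 + 0.0333i - 0.0667j + 0.1333k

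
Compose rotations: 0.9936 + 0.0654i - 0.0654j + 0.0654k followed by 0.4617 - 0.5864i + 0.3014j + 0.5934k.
0.478 - 0.4939i + 0.3464j + 0.6384k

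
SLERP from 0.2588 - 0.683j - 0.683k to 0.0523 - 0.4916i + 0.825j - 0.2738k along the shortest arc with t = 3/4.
0.0381 + 0.4131i - 0.9098j + 0.0136k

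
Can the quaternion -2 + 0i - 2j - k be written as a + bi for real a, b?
No. The quaternion -2 - 2j - k has j-coefficient y = -2 and k-coefficient z = -1, not both zero, so it does not lie in the complex subalgebra spanned by 1 and i.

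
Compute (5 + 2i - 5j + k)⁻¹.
0.0909 - 0.0364i + 0.0909j - 0.0182k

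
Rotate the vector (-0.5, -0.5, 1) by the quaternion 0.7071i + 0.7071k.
(1, 0.5, -0.5)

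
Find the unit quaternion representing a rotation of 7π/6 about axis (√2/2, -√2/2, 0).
-0.2588 + 0.683i - 0.683j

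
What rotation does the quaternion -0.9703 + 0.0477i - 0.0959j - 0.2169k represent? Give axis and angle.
axis = (0.1972, -0.3964, -0.8966), θ = 332°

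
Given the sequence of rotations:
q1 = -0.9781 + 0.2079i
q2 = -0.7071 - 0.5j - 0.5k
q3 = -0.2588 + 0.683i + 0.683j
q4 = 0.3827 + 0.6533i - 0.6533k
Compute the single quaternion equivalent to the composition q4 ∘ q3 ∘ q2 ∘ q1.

q2 · q1 = 0.6916 - 0.147i + 0.3851j + 0.593k
q3 · q2 · q1 = -0.3416 + 0.9154i - 0.0323j + 0.21k
q4 · q3 · q2 · q1 = -0.5916 + 0.1061i - 0.7476j + 0.2824k
-0.5916 + 0.1061i - 0.7476j + 0.2824k


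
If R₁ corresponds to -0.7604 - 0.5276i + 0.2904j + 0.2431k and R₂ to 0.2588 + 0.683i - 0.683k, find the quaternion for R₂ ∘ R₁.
0.3296 - 0.4576i + 0.2695j + 0.7806k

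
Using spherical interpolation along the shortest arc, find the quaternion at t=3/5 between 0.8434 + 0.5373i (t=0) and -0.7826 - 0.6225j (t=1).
0.8829 + 0.2385i + 0.4045j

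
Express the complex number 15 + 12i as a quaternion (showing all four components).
15 + 12i + 0j + 0k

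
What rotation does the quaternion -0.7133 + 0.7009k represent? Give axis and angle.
axis = (0, 0, 1), θ = 271°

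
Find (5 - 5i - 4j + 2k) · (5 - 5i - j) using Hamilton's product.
-4 - 48i - 35j - 5k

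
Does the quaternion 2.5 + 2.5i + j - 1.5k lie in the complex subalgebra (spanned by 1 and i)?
No. The quaternion 2.5 + 2.5i + j - 1.5k has j-coefficient y = 1 and k-coefficient z = -1.5, not both zero, so it does not lie in the complex subalgebra spanned by 1 and i.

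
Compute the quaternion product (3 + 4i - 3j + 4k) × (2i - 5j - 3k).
-11 + 35i + 5j - 23k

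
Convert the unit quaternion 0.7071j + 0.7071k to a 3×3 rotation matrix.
[[-1, 0, 0], [0, 0, 1], [0, 1, 0]]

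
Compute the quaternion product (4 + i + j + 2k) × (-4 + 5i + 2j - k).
-21 + 11i + 15j - 15k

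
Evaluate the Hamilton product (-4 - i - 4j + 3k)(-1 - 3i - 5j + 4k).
-31 + 12i + 19j - 26k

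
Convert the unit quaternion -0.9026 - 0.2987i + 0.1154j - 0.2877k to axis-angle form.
axis = (-0.6939, 0.2681, -0.6683), θ = 309°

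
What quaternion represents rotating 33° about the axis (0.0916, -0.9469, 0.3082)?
0.9588 + 0.026i - 0.2689j + 0.0875k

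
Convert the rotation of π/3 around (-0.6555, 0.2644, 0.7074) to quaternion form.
0.866 - 0.3277i + 0.1322j + 0.3537k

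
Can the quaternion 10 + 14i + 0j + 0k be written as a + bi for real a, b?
Yes. The quaternion 10 + 14i has j- and k-coefficients y = z = 0, so it lies in the complex subalgebra spanned by 1 and i.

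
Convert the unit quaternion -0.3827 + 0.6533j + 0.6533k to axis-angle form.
axis = (0, √2/2, √2/2), θ = 5π/4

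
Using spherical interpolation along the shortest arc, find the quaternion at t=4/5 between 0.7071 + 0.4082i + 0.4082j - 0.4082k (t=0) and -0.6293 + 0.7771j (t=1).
0.7831 + 0.1171i - 0.5994j - 0.1171k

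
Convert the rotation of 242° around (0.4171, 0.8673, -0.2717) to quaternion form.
-0.515 + 0.3575i + 0.7434j - 0.2329k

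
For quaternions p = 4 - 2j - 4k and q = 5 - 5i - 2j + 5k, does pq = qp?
No: pq = 36 - 38i + 2j - 10k ≠ 36 - 2i - 38j + 10k = qp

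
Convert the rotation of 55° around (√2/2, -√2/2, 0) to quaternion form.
0.887 + 0.3265i - 0.3265j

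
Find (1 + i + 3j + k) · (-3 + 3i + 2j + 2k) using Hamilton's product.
-14 + 4i - 6j - 8k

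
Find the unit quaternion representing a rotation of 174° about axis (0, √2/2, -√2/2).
0.0523 + 0.7061j - 0.7061k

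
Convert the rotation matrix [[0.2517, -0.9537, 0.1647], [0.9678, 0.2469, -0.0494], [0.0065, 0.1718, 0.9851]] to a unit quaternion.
0.788 + 0.0702i + 0.0502j + 0.6096k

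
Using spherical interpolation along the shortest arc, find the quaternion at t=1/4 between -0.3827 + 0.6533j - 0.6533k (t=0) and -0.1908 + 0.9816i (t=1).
-0.4159 + 0.36i + 0.5905j - 0.5905k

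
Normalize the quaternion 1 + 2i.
0.4472 + 0.8944i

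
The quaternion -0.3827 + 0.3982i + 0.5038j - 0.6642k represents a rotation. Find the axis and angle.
axis = (0.431, 0.5453, -0.7189), θ = 5π/4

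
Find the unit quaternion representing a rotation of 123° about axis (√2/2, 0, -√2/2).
0.4772 + 0.6214i - 0.6214k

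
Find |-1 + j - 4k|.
√18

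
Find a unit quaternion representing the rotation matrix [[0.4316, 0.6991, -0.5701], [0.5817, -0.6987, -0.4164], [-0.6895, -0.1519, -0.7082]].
0.0785 + 0.8424i + 0.3801j - 0.3738k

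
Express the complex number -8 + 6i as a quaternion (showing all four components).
-8 + 6i + 0j + 0k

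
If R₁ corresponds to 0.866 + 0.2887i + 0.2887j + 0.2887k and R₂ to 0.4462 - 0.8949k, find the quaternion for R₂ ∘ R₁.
0.6448 + 0.3872i - 0.1295j - 0.6462k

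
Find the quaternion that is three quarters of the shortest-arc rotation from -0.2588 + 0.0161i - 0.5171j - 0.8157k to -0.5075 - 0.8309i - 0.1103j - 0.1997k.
-0.5118 - 0.697i - 0.259j - 0.4303k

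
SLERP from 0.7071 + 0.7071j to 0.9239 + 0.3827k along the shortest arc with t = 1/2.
0.8969 + 0.3889j + 0.2105k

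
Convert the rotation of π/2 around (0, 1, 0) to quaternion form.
0.7071 + 0.7071j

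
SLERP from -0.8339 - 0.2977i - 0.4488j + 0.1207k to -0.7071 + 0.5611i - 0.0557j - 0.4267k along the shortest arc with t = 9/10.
-0.7723 + 0.4916i - 0.1093j - 0.3872k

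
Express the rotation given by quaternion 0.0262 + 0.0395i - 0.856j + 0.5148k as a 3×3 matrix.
[[-0.9955, -0.0946, -0.0042], [-0.0406, 0.4668, -0.8834], [0.0855, -0.8793, -0.4686]]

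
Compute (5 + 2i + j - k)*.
5 - 2i - j + k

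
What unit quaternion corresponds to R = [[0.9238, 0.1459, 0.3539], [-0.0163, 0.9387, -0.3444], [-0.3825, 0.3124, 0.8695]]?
0.9659 + 0.17i + 0.1906j - 0.042k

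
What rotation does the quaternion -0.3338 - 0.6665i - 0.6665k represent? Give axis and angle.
axis = (-√2/2, 0, -√2/2), θ = 219°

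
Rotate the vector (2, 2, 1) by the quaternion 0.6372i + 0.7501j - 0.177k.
(1.31, 1.897, -1.92)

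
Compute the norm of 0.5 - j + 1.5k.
1.871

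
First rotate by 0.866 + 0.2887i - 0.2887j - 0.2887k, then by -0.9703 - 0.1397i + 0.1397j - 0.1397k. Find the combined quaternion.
-0.7999 - 0.4818i + 0.3204j + 0.1591k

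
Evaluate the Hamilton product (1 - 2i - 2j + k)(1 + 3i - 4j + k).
-2 + 3i - j + 16k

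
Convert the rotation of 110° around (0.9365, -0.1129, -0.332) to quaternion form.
0.5736 + 0.7671i - 0.0925j - 0.272k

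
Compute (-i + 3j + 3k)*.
i - 3j - 3k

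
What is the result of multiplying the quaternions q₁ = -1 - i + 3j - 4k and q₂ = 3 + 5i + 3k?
14 + i - 8j - 30k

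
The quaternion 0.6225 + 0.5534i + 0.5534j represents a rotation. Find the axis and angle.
axis = (√2/2, √2/2, 0), θ = 103°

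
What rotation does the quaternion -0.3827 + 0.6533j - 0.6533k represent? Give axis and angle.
axis = (0, √2/2, -√2/2), θ = 5π/4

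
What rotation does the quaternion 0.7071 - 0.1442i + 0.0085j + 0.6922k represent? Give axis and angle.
axis = (-0.2039, 0.012, 0.9789), θ = π/2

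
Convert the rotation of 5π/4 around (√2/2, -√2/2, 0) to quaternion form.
-0.3827 + 0.6533i - 0.6533j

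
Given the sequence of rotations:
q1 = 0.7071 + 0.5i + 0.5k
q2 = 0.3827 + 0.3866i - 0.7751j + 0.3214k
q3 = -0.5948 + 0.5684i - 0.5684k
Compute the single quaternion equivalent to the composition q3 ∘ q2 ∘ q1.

q2 · q1 = -0.0834 + 0.0772i - 0.5807j + 0.8062k
q3 · q2 · q1 = 0.464 - 0.4234i - 0.1567j - 0.7622k
0.464 - 0.4234i - 0.1567j - 0.7622k


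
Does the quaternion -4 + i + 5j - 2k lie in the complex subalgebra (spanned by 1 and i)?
No. The quaternion -4 + i + 5j - 2k has j-coefficient y = 5 and k-coefficient z = -2, not both zero, so it does not lie in the complex subalgebra spanned by 1 and i.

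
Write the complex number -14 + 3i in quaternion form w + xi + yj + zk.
-14 + 3i + 0j + 0k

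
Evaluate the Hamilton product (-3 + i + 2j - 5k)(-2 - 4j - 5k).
-11 - 32i + 13j + 21k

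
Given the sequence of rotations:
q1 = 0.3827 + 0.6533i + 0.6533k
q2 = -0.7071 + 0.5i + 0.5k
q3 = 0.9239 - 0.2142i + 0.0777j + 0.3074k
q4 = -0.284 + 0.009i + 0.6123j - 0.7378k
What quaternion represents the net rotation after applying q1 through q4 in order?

q2 · q1 = -0.9239 - 0.2706i - 0.2706k
q3 · q2 · q1 = -0.8284 - 0.0731i - 0.2129j - 0.513k
q4 · q3 · q2 · q1 = -0.0122 - 0.4579i - 0.3882j + 0.7997k
-0.0122 - 0.4579i - 0.3882j + 0.7997k


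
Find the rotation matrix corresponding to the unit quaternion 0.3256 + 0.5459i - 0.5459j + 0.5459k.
[[-0.192, -0.9515, 0.2405], [-0.2405, -0.192, -0.9515], [0.9515, -0.2405, -0.192]]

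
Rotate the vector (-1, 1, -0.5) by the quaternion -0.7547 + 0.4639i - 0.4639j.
(-1.35, 0.65, -0.07)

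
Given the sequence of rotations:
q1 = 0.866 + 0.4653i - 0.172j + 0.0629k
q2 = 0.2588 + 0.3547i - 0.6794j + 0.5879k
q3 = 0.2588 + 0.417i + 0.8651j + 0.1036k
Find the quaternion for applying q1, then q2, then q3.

q2 · q1 = -0.0948 + 0.486i - 0.3816j + 0.7805k
q3 · q2 · q1 = 0.0221 + 0.801i - 0.4559j - 0.3874k
0.0221 + 0.801i - 0.4559j - 0.3874k


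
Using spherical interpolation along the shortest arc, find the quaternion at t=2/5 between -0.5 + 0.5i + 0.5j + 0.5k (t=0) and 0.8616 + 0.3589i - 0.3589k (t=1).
-0.7618 + 0.1733i + 0.3463j + 0.5194k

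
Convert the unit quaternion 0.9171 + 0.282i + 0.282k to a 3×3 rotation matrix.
[[0.841, -0.5172, 0.159], [0.5172, 0.6819, -0.5172], [0.159, 0.5172, 0.841]]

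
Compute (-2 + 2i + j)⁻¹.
-0.2222 - 0.2222i - 0.1111j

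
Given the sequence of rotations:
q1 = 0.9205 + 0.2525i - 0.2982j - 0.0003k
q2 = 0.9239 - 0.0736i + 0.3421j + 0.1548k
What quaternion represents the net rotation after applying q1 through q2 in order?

q2 · q1 = 0.9711 + 0.2116i + 0.0785j + 0.0778k
0.9711 + 0.2116i + 0.0785j + 0.0778k


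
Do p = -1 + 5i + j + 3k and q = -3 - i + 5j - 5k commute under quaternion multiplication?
No: pq = 18 - 34i + 14j + 22k ≠ 18 + 6i - 30j - 30k = qp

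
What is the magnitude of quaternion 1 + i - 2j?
√6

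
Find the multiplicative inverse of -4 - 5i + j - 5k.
-0.0597 + 0.0746i - 0.0149j + 0.0746k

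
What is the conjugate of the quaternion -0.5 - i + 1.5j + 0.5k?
-0.5 + i - 1.5j - 0.5k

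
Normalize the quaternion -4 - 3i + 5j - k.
-0.5601 - 0.4201i + 0.7001j - 0.14k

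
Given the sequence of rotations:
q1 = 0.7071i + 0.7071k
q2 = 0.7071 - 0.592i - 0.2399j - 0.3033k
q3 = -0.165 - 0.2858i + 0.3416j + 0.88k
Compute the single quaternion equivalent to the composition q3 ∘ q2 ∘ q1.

q2 · q1 = 0.6331 + 0.3304i + 0.2041j + 0.6696k
q3 · q2 · q1 = -0.669 - 0.1863i + 0.6647j + 0.2754k
-0.669 - 0.1863i + 0.6647j + 0.2754k


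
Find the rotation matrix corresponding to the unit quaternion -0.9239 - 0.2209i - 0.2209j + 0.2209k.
[[0.8048, 0.5058, 0.3106], [-0.3106, 0.8048, -0.5058], [-0.5058, 0.3106, 0.8048]]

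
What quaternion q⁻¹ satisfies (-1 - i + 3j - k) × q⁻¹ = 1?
-0.0833 + 0.0833i - 0.25j + 0.0833k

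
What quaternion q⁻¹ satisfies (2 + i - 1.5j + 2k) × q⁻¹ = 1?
0.1778 - 0.0889i + 0.1333j - 0.1778k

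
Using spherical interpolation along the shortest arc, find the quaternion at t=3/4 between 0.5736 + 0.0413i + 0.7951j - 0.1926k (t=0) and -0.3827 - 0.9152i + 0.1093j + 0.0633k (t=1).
0.534 + 0.8172i + 0.179j - 0.1221k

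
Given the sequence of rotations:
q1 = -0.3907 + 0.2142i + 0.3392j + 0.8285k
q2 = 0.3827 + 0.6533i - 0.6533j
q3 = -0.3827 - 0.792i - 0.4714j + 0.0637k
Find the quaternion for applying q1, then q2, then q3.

q2 · q1 = -0.0679 - 0.7145i - 0.1562j + 0.6786k
q3 · q2 · q1 = -0.6568 + 0.0173i + 0.5837j - 0.4771k
-0.6568 + 0.0173i + 0.5837j - 0.4771k


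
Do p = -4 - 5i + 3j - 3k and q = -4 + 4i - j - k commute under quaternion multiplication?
No: pq = 36 - 2i - 25j + 9k ≠ 36 + 10i + 9j + 23k = qp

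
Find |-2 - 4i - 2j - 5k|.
7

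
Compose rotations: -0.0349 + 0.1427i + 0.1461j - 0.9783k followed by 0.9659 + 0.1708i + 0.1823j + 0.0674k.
-0.0188 - 0.0563i + 0.3115j - 0.9484k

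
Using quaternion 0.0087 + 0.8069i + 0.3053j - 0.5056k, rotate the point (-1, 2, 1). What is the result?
(-0.11, -2.434, -0.257)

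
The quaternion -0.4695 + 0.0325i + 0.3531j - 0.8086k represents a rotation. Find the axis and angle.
axis = (0.0368, 0.3999, -0.9158), θ = 236°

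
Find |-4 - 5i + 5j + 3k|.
√75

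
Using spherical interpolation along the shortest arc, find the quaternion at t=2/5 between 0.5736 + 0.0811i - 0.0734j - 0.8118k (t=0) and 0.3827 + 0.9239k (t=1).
0.2082 + 0.0546i - 0.0494j - 0.9753k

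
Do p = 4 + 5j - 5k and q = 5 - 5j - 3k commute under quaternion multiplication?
No: pq = 30 - 40i + 5j - 37k ≠ 30 + 40i + 5j - 37k = qp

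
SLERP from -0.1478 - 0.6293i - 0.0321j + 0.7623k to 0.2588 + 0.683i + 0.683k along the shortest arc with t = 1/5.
-0.0612 - 0.3861i - 0.0301j + 0.9199k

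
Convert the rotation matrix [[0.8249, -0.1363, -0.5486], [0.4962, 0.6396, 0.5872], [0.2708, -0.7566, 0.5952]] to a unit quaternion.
0.8746 - 0.3841i - 0.2342j + 0.1808k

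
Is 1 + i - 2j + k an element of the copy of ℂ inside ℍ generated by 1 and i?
No. The quaternion 1 + i - 2j + k has j-coefficient y = -2 and k-coefficient z = 1, not both zero, so it does not lie in the complex subalgebra spanned by 1 and i.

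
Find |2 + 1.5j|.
2.5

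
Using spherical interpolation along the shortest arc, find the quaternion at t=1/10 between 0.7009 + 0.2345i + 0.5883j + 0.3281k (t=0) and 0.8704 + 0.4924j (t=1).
0.725 + 0.2124i + 0.5839j + 0.2972k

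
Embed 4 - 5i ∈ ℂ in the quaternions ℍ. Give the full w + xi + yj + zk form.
4 - 5i + 0j + 0k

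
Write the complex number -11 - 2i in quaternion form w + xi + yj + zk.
-11 - 2i + 0j + 0k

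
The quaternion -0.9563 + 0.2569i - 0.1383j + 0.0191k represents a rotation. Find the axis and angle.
axis = (0.8786, -0.473, 0.0653), θ = 326°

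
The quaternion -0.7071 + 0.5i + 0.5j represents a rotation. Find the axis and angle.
axis = (√2/2, √2/2, 0), θ = 3π/2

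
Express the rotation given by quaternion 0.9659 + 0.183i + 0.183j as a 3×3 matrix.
[[0.933, 0.067, 0.3535], [0.067, 0.933, -0.3535], [-0.3535, 0.3535, 0.866]]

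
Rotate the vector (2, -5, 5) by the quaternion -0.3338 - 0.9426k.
(1.592, 5.144, 5)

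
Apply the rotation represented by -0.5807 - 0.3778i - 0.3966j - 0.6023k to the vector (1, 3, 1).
(-0.324, 1.005, 3.144)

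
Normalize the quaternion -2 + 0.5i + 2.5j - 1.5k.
-0.5601 + 0.14i + 0.7001j - 0.4201k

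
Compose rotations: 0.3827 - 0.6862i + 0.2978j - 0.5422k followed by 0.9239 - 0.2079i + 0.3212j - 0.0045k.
0.1128 - 0.8864i + 0.2884j - 0.3442k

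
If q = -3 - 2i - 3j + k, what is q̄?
-3 + 2i + 3j - k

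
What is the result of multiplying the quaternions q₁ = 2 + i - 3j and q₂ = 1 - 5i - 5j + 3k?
-8 - 18i - 16j - 14k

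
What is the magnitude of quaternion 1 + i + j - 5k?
√28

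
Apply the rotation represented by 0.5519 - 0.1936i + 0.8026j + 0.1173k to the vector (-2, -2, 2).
(3.193, -0.628, 1.187)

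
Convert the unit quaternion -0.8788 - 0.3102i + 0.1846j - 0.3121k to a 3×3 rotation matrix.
[[0.737, -0.6631, -0.1308], [0.434, 0.6127, -0.6604], [0.5181, 0.43, 0.7394]]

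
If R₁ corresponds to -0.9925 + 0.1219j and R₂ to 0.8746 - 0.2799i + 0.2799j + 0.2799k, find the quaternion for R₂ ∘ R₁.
-0.9022 + 0.2437i - 0.1712j - 0.3119k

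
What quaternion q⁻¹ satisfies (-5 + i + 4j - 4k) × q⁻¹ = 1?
-0.0862 - 0.0172i - 0.069j + 0.069k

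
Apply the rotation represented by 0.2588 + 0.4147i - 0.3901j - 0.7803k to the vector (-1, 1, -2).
(2.301, -0.623, 0.565)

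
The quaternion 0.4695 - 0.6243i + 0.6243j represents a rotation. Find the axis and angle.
axis = (-√2/2, √2/2, 0), θ = 124°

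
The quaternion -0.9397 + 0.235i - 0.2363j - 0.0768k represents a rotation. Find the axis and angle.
axis = (0.6871, -0.6909, -0.2246), θ = 320°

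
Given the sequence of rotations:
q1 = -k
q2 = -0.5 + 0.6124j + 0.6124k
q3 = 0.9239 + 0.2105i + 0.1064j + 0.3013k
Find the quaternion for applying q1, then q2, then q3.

q2 · q1 = 0.6124 - 0.6124i + 0.5k
q3 · q2 · q1 = 0.5441 - 0.3837i - 0.2246j + 0.7116k
0.5441 - 0.3837i - 0.2246j + 0.7116k


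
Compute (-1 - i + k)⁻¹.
-0.3333 + 0.3333i - 0.3333k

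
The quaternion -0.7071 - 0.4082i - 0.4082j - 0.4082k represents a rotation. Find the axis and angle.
axis = (-√3/3, -√3/3, -√3/3), θ = 3π/2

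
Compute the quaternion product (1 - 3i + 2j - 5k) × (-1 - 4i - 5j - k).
-8 - 28i + 10j + 27k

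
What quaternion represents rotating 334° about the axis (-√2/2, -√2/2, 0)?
-0.9744 - 0.1591i - 0.1591j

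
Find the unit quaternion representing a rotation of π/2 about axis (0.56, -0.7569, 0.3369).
0.7071 + 0.396i - 0.5352j + 0.2382k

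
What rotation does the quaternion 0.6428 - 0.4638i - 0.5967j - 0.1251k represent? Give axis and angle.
axis = (-0.6055, -0.7789, -0.1633), θ = 100°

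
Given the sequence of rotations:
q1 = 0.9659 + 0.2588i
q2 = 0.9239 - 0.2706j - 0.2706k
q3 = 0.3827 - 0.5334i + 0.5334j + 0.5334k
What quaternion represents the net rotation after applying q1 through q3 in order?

q2 · q1 = 0.8924 + 0.2391i - 0.3314j - 0.1913k
q3 · q2 · q1 = 0.7479 - 0.3098i + 0.3747j + 0.452k
0.7479 - 0.3098i + 0.3747j + 0.452k


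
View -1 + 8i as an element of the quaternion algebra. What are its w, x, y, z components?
-1 + 8i + 0j + 0k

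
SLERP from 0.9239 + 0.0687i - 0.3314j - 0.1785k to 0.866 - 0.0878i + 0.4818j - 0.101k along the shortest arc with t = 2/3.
0.9646 - 0.0372i + 0.2212j - 0.1389k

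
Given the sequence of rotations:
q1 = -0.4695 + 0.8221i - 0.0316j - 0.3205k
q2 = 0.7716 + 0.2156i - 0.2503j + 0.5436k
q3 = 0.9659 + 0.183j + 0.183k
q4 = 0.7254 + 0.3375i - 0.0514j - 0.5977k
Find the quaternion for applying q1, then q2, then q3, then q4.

q2 · q1 = -0.3732 + 0.6305i + 0.6091j - 0.3036k
q3 · q2 · q1 = -0.4164 + 0.442i + 0.6354j - 0.4769k
q4 · q3 · q2 · q1 = -0.7036 + 0.5844i + 0.3791j + 0.1401k
-0.7036 + 0.5844i + 0.3791j + 0.1401k


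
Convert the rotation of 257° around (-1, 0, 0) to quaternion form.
-0.6225 - 0.7826i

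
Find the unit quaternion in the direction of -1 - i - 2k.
-0.4082 - 0.4082i - 0.8165k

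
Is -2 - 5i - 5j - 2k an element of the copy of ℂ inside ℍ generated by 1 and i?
No. The quaternion -2 - 5i - 5j - 2k has j-coefficient y = -5 and k-coefficient z = -2, not both zero, so it does not lie in the complex subalgebra spanned by 1 and i.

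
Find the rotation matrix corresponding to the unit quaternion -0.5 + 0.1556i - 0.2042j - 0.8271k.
[[-0.4516, -0.8906, -0.0532], [0.7636, -0.4166, 0.4934], [-0.4616, 0.1822, 0.8682]]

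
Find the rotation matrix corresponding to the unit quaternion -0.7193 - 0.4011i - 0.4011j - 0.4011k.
[[0.3565, -0.2553, 0.8988], [0.8988, 0.3565, -0.2553], [-0.2553, 0.8988, 0.3565]]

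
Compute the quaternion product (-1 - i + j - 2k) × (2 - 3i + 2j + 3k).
-1 + 8i + 9j - 6k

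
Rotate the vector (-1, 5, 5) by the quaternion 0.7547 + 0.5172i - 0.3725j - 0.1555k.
(-5.043, -0.621, 5.019)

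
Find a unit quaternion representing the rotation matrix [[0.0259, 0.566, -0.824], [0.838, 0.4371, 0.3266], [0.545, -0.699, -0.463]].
-0.5 + 0.5128i + 0.6845j - 0.136k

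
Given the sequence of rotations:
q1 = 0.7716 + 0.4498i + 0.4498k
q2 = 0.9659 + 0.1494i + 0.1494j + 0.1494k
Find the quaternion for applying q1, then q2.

q2 · q1 = 0.6109 + 0.6169i + 0.1153j + 0.4825k
0.6109 + 0.6169i + 0.1153j + 0.4825k


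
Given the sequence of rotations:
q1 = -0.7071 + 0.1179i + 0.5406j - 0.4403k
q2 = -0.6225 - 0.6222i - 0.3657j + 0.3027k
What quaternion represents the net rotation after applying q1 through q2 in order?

q2 · q1 = 0.8445 + 0.3639i - 0.3162j - 0.2332k
0.8445 + 0.3639i - 0.3162j - 0.2332k


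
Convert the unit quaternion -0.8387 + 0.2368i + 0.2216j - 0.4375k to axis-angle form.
axis = (0.4348, 0.4069, -0.8033), θ = 294°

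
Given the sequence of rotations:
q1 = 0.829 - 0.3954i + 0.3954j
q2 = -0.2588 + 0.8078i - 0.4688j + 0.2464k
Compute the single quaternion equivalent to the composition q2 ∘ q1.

q2 · q1 = 0.2902 + 0.6746i - 0.5884j + 0.3383k
0.2902 + 0.6746i - 0.5884j + 0.3383k


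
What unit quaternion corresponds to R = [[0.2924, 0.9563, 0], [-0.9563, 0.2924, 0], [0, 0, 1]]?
0.8039 - 0.5948k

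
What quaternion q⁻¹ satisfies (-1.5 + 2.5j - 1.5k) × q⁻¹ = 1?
-0.1395 - 0.2326j + 0.1395k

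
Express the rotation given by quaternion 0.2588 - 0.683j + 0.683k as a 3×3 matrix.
[[-0.866, -0.3535, -0.3535], [0.3535, 0.067, -0.933], [0.3535, -0.933, 0.067]]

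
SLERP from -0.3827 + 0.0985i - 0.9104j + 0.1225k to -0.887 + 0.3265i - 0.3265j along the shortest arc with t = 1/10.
-0.4524 + 0.1275i - 0.8754j + 0.1128k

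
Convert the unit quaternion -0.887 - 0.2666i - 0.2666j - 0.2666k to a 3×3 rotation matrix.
[[0.7157, -0.3308, 0.6151], [0.6151, 0.7157, -0.3308], [-0.3308, 0.6151, 0.7157]]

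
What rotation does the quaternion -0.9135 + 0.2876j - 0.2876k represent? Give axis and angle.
axis = (0, √2/2, -√2/2), θ = 312°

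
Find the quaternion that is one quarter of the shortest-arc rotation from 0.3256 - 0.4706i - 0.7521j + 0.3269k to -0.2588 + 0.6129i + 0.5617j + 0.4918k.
0.3325 - 0.5483i - 0.7578j + 0.1208k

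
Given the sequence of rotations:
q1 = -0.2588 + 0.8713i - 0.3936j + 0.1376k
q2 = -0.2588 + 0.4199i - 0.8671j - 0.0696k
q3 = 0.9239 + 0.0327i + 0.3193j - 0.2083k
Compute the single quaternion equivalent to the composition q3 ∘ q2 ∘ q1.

q2 · q1 = -0.6306 - 0.4809i + 0.2078j + 0.5726k
q3 · q2 · q1 = -0.514 - 0.2388i + 0.0721j + 0.8207k
-0.514 - 0.2388i + 0.0721j + 0.8207k


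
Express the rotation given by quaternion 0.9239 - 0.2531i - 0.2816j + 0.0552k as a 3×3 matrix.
[[0.8353, 0.0405, -0.5483], [0.2445, 0.8658, 0.4366], [0.4924, -0.4988, 0.7133]]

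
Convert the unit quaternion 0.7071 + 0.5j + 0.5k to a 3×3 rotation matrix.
[[0, -0.7071, 0.7071], [0.7071, 0.5, 0.5], [-0.7071, 0.5, 0.5]]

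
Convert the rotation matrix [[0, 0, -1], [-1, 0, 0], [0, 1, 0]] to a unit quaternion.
-0.5 - 0.5i + 0.5j + 0.5k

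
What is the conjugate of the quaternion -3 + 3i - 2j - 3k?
-3 - 3i + 2j + 3k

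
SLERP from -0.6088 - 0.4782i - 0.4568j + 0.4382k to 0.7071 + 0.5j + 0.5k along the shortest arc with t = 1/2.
-0.7755 - 0.2818i - 0.5638j - 0.0364k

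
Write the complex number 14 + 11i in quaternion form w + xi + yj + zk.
14 + 11i + 0j + 0k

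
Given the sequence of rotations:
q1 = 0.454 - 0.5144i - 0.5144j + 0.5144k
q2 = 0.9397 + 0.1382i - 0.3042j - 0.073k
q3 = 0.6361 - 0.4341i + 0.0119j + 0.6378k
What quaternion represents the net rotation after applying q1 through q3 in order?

q2 · q1 = 0.3788 - 0.6147i - 0.655j + 0.2227k
q3 · q2 · q1 = -0.1601 - 0.135i - 0.7075j + 0.6749k
-0.1601 - 0.135i - 0.7075j + 0.6749k


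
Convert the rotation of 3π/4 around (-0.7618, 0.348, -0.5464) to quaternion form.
0.3827 - 0.7038i + 0.3215j - 0.5048k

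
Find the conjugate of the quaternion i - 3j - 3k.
-i + 3j + 3k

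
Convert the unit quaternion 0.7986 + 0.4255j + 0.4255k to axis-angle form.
axis = (0, √2/2, √2/2), θ = 74°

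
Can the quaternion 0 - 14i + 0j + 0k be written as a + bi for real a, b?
Yes. The quaternion -14i has j- and k-coefficients y = z = 0, so it lies in the complex subalgebra spanned by 1 and i.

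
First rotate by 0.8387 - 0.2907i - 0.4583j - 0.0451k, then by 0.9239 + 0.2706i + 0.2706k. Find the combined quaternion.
0.8657 + 0.0824i - 0.4899j + 0.0613k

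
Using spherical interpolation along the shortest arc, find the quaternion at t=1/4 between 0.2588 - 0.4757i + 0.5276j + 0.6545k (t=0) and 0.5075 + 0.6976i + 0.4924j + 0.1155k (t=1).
0.4098 - 0.1754i + 0.6433j + 0.6225k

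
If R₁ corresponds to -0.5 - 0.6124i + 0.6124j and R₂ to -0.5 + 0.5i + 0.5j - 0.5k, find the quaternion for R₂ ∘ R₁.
0.25 + 0.3624i - 0.25j + 0.8624k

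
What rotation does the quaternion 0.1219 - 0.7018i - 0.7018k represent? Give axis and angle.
axis = (-√2/2, 0, -√2/2), θ = 166°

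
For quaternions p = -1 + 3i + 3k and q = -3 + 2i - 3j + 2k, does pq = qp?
No: pq = -9 - 2i + 3j - 20k ≠ -9 - 20i + 3j - 2k = qp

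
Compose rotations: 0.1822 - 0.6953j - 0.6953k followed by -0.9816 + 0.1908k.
-0.0462 + 0.1327i + 0.6825j + 0.7173k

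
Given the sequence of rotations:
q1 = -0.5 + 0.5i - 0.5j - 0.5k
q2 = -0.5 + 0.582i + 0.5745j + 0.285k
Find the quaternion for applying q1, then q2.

q2 · q1 = 0.3887 - 0.6857i + 0.3962j - 0.4708k
0.3887 - 0.6857i + 0.3962j - 0.4708k


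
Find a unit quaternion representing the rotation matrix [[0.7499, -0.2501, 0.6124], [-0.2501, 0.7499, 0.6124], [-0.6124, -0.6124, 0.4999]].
0.866 - 0.3536i + 0.3536j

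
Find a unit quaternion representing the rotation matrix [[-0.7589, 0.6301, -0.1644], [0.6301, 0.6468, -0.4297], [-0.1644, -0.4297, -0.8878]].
0.3472i + 0.9074j - 0.2368k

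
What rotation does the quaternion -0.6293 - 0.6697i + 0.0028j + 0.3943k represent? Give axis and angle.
axis = (-0.8617, 0.0036, 0.5074), θ = 258°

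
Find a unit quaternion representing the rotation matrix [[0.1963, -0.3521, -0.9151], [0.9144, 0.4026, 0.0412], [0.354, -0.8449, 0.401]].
0.7071 - 0.3133i - 0.4487j + 0.4478k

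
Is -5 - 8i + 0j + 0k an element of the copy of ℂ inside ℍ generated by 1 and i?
Yes. The quaternion -5 - 8i has j- and k-coefficients y = z = 0, so it lies in the complex subalgebra spanned by 1 and i.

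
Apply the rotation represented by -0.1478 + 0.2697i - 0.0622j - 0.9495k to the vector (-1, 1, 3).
(-0.985, -0.602, 3.109)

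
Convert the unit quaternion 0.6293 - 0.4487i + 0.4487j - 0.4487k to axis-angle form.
axis = (-√3/3, √3/3, -√3/3), θ = 102°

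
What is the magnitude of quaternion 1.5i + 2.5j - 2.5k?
3.841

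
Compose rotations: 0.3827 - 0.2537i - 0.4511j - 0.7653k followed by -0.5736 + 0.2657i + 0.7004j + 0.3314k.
0.4175 - 0.1393i + 0.6461j + 0.6236k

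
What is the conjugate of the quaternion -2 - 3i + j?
-2 + 3i - j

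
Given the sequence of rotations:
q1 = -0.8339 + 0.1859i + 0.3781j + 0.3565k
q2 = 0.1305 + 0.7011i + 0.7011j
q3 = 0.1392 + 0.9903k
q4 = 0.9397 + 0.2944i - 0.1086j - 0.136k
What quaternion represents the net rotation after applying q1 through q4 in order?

q2 · q1 = -0.5042 - 0.3104i - 0.7852j + 0.1813k
q3 · q2 · q1 = -0.2497 + 0.7344i - 0.4167j - 0.4741k
q4 · q3 · q2 · q1 = -0.5606 + 0.6114i - 0.3248j - 0.4545k
-0.5606 + 0.6114i - 0.3248j - 0.4545k


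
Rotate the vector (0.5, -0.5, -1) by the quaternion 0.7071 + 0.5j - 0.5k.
(-1.061, -0.104, -0.604)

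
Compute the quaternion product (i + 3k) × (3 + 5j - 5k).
15 - 12i + 5j + 14k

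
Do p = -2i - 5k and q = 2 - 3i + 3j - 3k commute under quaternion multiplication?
No: pq = -21 + 11i + 9j - 16k ≠ -21 - 19i - 9j - 4k = qp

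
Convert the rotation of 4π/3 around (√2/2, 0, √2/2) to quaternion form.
-0.5 + 0.6124i + 0.6124k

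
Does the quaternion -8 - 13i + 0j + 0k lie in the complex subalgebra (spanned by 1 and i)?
Yes. The quaternion -8 - 13i has j- and k-coefficients y = z = 0, so it lies in the complex subalgebra spanned by 1 and i.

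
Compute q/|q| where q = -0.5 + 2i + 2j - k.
-0.1644 + 0.6576i + 0.6576j - 0.3288k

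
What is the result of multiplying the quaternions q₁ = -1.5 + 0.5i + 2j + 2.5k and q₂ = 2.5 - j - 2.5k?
4.5 - 1.25i + 7.75j + 9.5k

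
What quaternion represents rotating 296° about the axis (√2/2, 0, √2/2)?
-0.848 + 0.3747i + 0.3747k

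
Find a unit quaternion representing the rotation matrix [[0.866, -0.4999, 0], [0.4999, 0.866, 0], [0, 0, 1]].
0.9659 + 0.2588k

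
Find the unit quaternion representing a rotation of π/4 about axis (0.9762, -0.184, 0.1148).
0.9239 + 0.3736i - 0.0704j + 0.0439k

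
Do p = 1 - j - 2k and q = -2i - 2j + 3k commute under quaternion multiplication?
No: pq = 4 - 9i + 2j + k ≠ 4 + 5i - 6j + 5k = qp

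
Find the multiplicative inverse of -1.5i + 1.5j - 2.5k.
0.1395i - 0.1395j + 0.2326k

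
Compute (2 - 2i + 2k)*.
2 + 2i - 2k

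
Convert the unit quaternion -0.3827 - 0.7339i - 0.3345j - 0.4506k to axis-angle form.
axis = (-0.7944, -0.3621, -0.4877), θ = 5π/4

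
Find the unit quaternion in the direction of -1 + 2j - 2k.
-0.3333 + 0.6667j - 0.6667k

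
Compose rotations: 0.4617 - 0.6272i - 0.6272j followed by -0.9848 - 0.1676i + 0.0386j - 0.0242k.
-0.5356 + 0.5251i + 0.6507j + 0.1182k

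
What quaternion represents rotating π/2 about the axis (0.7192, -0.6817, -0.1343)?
0.7071 + 0.5086i - 0.482j - 0.095k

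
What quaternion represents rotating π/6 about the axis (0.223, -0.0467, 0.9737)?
0.9659 + 0.0577i - 0.0121j + 0.252k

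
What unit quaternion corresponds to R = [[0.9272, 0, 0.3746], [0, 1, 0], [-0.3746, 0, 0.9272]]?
0.9816 + 0.1908j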